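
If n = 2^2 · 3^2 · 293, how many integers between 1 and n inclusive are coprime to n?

3504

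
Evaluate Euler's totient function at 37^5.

67469796

φ(69343957) = 69343957 · (1 − 1/37)
       = 69343957 · 36/37 = 67469796.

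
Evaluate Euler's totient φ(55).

40

Factor 55: 55 = 5 · 11.
φ(5) = 5 − 1 = 4.
φ(11) = 11 − 1 = 10.
Multiply: 4 · 10 = 40.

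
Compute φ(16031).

14080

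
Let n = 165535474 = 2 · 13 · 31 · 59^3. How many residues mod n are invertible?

φ(165535474) = 165535474 · (1 − 1/2) · (1 − 1/13) · (1 − 1/31) · (1 − 1/59)
       = 165535474 · 20880/47554 = 72683280.

72683280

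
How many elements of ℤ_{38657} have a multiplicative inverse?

Factor 38657: 38657 = 29 × 31 × 43.
φ(38657) = 38657 · (1 − 1/29) · (1 − 1/31) · (1 − 1/43)
       = 38657 · 35280/38657 = 35280.

35280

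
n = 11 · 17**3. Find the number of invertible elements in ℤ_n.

46240

φ(11) = 11 − 1 = 10.
φ(17^3) = 17^2·(17−1) = 289·16 = 4624.
φ(54043) = 10 × 4624 = 46240.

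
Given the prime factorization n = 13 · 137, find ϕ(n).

1632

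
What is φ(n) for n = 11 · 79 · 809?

630240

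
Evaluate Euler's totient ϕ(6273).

6273 = 3**2 · 17 · 41.
φ(6273) = 6273 · (1 − 1/3) · (1 − 1/17) · (1 − 1/41)
       = 6273 · 1280/2091 = 3840.

3840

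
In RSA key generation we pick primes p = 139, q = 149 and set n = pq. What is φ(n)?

φ(n) = (p − 1)(q − 1) = (139−1)(149−1) = 138·148 = 20424.

20424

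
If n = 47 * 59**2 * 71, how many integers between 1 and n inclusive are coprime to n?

φ(11616097) = 11616097 · (1 − 1/47) · (1 − 1/59) · (1 − 1/71)
       = 11616097 · 186760/196883 = 11018840.

11018840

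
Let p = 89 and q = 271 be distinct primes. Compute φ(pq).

φ(n) = (p − 1)(q − 1) = (89−1)(271−1) = 88·270 = 23760.

23760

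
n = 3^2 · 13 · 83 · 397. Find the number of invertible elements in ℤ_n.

φ(3^2) = 3^2 − 3^1 = 9 − 3 = 6.
φ(13) = 13 − 1 = 12.
φ(83) = 83 − 1 = 82.
φ(397) = 397 − 1 = 396.
φ(3855267) = 6 × 12 × 82 × 396 = 2337984.

2337984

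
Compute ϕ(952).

384

952 = 2^3 * 7 * 17.
φ(2^3) = 2^2·(2−1) = 4·1 = 4.
φ(7) = 7 − 1 = 6.
φ(17) = 17 − 1 = 16.
Multiply: 4 · 6 · 16 = 384.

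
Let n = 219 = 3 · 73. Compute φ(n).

144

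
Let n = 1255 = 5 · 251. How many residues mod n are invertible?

φ(5) = 5 − 1 = 4.
φ(251) = 251 − 1 = 250.
Multiply: 4 · 250 = 1000.

1000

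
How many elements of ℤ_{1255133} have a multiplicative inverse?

1255133 = 11^3 · 23 · 41.
φ(1255133) = 1255133 · (1 − 1/11) · (1 − 1/23) · (1 − 1/41)
       = 1255133 · 8800/10373 = 1064800.

1064800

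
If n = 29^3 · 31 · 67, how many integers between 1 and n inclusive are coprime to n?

46625040

φ(29^3) = 29^2·(29−1) = 841·28 = 23548.
φ(31) = 31 − 1 = 30.
φ(67) = 67 − 1 = 66.
φ(50655953) = 23548 × 30 × 66 = 46625040.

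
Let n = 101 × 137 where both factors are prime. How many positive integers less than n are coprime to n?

φ(pq) = (p−1)(q−1) = 100 · 136 = 13600.

13600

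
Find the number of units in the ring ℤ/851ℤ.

Prime factorization: 851 = 23 × 37.
φ(851) = 851 · (1 − 1/23) · (1 − 1/37)
       = 851 · 792/851 = 792.

792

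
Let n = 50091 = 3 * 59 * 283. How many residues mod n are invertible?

32712

φ(3) = 3 − 1 = 2.
φ(59) = 59 − 1 = 58.
φ(283) = 283 − 1 = 282.
Multiply: 2 · 58 · 282 = 32712.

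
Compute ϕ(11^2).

φ(11^2) = 11^2 − 11^1 = 121 − 11 = 110.

110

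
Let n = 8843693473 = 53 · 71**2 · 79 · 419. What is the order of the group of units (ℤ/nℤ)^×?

φ(53) = 53 − 1 = 52.
φ(71^2) = 71^1·(71−1) = 71·70 = 4970.
φ(79) = 79 − 1 = 78.
φ(419) = 419 − 1 = 418.
φ(8843693473) = 52 × 4970 × 78 × 418 = 8426177760.

8426177760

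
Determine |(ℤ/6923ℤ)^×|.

5544

Prime factorization: 6923 = 7 * 23 * 43.
φ(6923) = 6923 · (1 − 1/7) · (1 − 1/23) · (1 − 1/43)
       = 6923 · 5544/6923 = 5544.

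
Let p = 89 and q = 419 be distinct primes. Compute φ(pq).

φ(n) = (p − 1)(q − 1) = (89−1)(419−1) = 88·418 = 36784.

36784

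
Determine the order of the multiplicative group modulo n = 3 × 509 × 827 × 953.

798933632

φ(1203476037) = 1203476037 · (1 − 1/3) · (1 − 1/509) · (1 − 1/827) · (1 − 1/953)
       = 1203476037 · 798933632/1203476037 = 798933632.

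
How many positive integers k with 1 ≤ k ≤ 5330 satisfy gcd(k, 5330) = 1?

1920

First factor: 5330 = 2 × 5 × 13 × 41.
φ(5330) = 5330 · (1 − 1/2) · (1 − 1/5) · (1 − 1/13) · (1 − 1/41)
       = 5330 · 1920/5330 = 1920.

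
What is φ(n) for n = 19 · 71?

1260

φ(1349) = 1349 · (1 − 1/19) · (1 − 1/71)
       = 1349 · 1260/1349 = 1260.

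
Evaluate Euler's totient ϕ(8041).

6720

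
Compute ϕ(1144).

Factor 1144: 1144 = 2^3 · 11 · 13.
φ(2^3) = 2^2·(2−1) = 4·1 = 4.
φ(11) = 11 − 1 = 10.
φ(13) = 13 − 1 = 12.
Multiply: 4 · 10 · 12 = 480.

480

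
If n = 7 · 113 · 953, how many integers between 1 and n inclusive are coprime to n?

φ(7) = 7 − 1 = 6.
φ(113) = 113 − 1 = 112.
φ(953) = 953 − 1 = 952.
Since φ is multiplicative, φ(753823) = 6 · 112 · 952 = 639744.

639744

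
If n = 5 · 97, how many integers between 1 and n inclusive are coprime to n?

φ(485) = 485 · (1 − 1/5) · (1 − 1/97)
       = 485 · 384/485 = 384.

384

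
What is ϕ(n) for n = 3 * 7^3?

588

φ(1029) = 1029 · (1 − 1/3) · (1 − 1/7)
       = 1029 · 12/21 = 588.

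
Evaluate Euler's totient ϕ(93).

Prime factorization: 93 = 3 × 31.
φ(93) = 93 · (1 − 1/3) · (1 − 1/31)
       = 93 · 60/93 = 60.

60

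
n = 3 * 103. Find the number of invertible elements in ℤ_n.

204

φ(3) = 3 − 1 = 2.
φ(103) = 103 − 1 = 102.
Multiply: 2 · 102 = 204.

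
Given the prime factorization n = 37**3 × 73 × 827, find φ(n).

2931018048

φ(37^3) = 37^2·(37−1) = 1369·36 = 49284.
φ(73) = 73 − 1 = 72.
φ(827) = 827 − 1 = 826.
φ(3057972263) = 49284 × 72 × 826 = 2931018048.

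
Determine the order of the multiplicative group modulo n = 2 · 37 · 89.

3168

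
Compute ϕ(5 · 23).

φ(115) = 115 · (1 − 1/5) · (1 − 1/23)
       = 115 · 88/115 = 88.

88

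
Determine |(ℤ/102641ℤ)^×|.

75600

102641 = 7 · 11 · 31 · 43.
φ(7) = 7 − 1 = 6.
φ(11) = 11 − 1 = 10.
φ(31) = 31 − 1 = 30.
φ(43) = 43 − 1 = 42.
Since φ is multiplicative, φ(102641) = 6 · 10 · 30 · 42 = 75600.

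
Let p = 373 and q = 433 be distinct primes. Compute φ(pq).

160704

φ(161509) = 161509 · (1 − 1/373) · (1 − 1/433)
       = 161509 · 160704/161509 = 160704.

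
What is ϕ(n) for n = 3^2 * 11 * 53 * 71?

φ(3^2) = 3^2 − 3^1 = 9 − 3 = 6.
φ(11) = 11 − 1 = 10.
φ(53) = 53 − 1 = 52.
φ(71) = 71 − 1 = 70.
Since φ is multiplicative, φ(372537) = 6 · 10 · 52 · 70 = 218400.

218400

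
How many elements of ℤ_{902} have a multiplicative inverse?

Factor 902: 902 = 2 × 11 × 41.
φ(902) = 902 · (1 − 1/2) · (1 − 1/11) · (1 − 1/41)
       = 902 · 400/902 = 400.

400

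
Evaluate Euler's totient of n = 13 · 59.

φ(13) = 13 − 1 = 12.
φ(59) = 59 − 1 = 58.
Since φ is multiplicative, φ(767) = 12 · 58 = 696.

696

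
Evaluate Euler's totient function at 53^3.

146068

φ(148877) = 148877 · (1 − 1/53)
       = 148877 · 52/53 = 146068.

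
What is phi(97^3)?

φ(97^3) = 97^2·(97−1) = 9409·96 = 903264.

903264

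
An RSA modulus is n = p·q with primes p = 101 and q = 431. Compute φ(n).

43000

φ(pq) = (p−1)(q−1) = 100 · 430 = 43000.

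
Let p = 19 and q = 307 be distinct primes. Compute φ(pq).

5508

For distinct primes, φ(pq) = (p−1)(q−1) = 18 × 306 = 5508.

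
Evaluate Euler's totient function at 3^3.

φ(3^3) = 3^2·(3−1) = 9·2 = 18.

18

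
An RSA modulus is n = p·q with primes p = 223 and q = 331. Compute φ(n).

73260

φ(73813) = 73813 · (1 − 1/223) · (1 − 1/331)
       = 73813 · 73260/73813 = 73260.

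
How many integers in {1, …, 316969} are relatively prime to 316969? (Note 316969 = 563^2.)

φ(563^2) = 563^1·(563−1) = 563·562 = 316406.

316406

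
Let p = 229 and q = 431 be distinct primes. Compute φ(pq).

φ(98699) = 98699 · (1 − 1/229) · (1 − 1/431)
       = 98699 · 98040/98699 = 98040.

98040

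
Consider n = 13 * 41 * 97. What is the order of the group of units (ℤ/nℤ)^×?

46080

φ(51701) = 51701 · (1 − 1/13) · (1 − 1/41) · (1 − 1/97)
       = 51701 · 46080/51701 = 46080.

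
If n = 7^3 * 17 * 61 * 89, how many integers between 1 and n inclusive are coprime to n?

φ(31656499) = 31656499 · (1 − 1/7) · (1 − 1/17) · (1 − 1/61) · (1 − 1/89)
       = 31656499 · 506880/646051 = 24837120.

24837120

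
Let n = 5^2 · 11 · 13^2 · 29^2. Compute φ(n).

25334400

φ(5^2) = 5^1·(5−1) = 5·4 = 20.
φ(11) = 11 − 1 = 10.
φ(13^2) = 13^2 − 13^1 = 169 − 13 = 156.
φ(29^2) = 29^1·(29−1) = 29·28 = 812.
Multiply: 20 · 10 · 156 · 812 = 25334400.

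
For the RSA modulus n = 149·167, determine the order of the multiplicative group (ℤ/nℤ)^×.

24568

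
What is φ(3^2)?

6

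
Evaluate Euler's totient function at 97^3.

903264

φ(912673) = 912673 · (1 − 1/97)
       = 912673 · 96/97 = 903264.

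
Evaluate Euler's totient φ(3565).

Factor 3565: 3565 = 5 × 23 × 31.
φ(3565) = 3565 · (1 − 1/5) · (1 − 1/23) · (1 − 1/31)
       = 3565 · 2640/3565 = 2640.

2640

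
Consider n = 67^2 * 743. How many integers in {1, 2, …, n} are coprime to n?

φ(67^2) = 67^2 − 67^1 = 4489 − 67 = 4422.
φ(743) = 743 − 1 = 742.
Since φ is multiplicative, φ(3335327) = 4422 · 742 = 3281124.

3281124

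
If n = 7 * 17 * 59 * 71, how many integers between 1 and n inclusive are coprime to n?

φ(498491) = 498491 · (1 − 1/7) · (1 − 1/17) · (1 − 1/59) · (1 − 1/71)
       = 498491 · 389760/498491 = 389760.

389760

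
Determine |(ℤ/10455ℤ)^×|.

5120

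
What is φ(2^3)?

4

φ(8) = 8 · (1 − 1/2)
       = 8 · 1/2 = 4.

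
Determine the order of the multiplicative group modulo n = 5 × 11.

40

φ(5) = 5 − 1 = 4.
φ(11) = 11 − 1 = 10.
φ(55) = 4 × 10 = 40.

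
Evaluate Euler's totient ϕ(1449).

Factor 1449: 1449 = 3^2 * 7 * 23.
φ(3^2) = 3^1·(3−1) = 3·2 = 6.
φ(7) = 7 − 1 = 6.
φ(23) = 23 − 1 = 22.
Since φ is multiplicative, φ(1449) = 6 · 6 · 22 = 792.

792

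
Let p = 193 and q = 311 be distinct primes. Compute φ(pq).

59520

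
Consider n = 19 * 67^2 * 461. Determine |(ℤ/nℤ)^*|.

36614160

φ(39319151) = 39319151 · (1 − 1/19) · (1 − 1/67) · (1 − 1/461)
       = 39319151 · 546480/586853 = 36614160.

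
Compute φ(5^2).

20

φ(5^2) = 5^2 − 5^1 = 25 − 5 = 20.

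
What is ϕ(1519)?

1260

First factor: 1519 = 7^2 · 31.
φ(7^2) = 7^1·(7−1) = 7·6 = 42.
φ(31) = 31 − 1 = 30.
φ(1519) = 42 × 30 = 1260.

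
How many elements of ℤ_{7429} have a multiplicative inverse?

6336

7429 = 17 * 19 * 23.
φ(17) = 17 − 1 = 16.
φ(19) = 19 − 1 = 18.
φ(23) = 23 − 1 = 22.
φ(7429) = 16 × 18 × 22 = 6336.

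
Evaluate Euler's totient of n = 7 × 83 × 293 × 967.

138779424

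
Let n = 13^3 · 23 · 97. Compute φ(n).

4283136

φ(13^3) = 13^3 − 13^2 = 2197 − 169 = 2028.
φ(23) = 23 − 1 = 22.
φ(97) = 97 − 1 = 96.
Multiply: 2028 · 22 · 96 = 4283136.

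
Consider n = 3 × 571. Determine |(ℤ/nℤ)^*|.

φ(3) = 3 − 1 = 2.
φ(571) = 571 − 1 = 570.
φ(1713) = 2 × 570 = 1140.

1140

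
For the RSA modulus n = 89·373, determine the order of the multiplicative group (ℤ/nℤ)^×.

φ(n) = (p − 1)(q − 1) = (89−1)(373−1) = 88·372 = 32736.

32736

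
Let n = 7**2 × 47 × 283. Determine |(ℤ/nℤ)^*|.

544824

φ(651749) = 651749 · (1 − 1/7) · (1 − 1/47) · (1 − 1/283)
       = 651749 · 77832/93107 = 544824.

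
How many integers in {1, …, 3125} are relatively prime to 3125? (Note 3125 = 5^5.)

φ(5^5) = 5^4·(5−1) = 625·4 = 2500.

2500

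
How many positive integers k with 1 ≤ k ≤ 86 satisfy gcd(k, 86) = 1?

First factor: 86 = 2 · 43.
φ(2) = 2 − 1 = 1.
φ(43) = 43 − 1 = 42.
Multiply: 1 · 42 = 42.

42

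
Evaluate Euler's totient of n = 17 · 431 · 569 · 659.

2571358720

φ(2747412517) = 2747412517 · (1 − 1/17) · (1 − 1/431) · (1 − 1/569) · (1 − 1/659)
       = 2747412517 · 2571358720/2747412517 = 2571358720.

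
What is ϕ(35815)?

24192

Factor 35815: 35815 = 5 * 13 * 19 * 29.
φ(35815) = 35815 · (1 − 1/5) · (1 − 1/13) · (1 − 1/19) · (1 − 1/29)
       = 35815 · 24192/35815 = 24192.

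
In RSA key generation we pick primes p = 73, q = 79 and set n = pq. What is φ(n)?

φ(5767) = 5767 · (1 − 1/73) · (1 − 1/79)
       = 5767 · 5616/5767 = 5616.

5616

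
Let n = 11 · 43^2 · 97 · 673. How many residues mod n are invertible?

1165086720

φ(1327750259) = 1327750259 · (1 − 1/11) · (1 − 1/43) · (1 − 1/97) · (1 − 1/673)
       = 1327750259 · 27095040/30877913 = 1165086720.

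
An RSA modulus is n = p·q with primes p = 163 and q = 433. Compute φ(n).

69984

φ(pq) = (p−1)(q−1) = 162 · 432 = 69984.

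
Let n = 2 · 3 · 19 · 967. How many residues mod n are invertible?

φ(2) = 2 − 1 = 1.
φ(3) = 3 − 1 = 2.
φ(19) = 19 − 1 = 18.
φ(967) = 967 − 1 = 966.
Multiply: 1 · 2 · 18 · 966 = 34776.

34776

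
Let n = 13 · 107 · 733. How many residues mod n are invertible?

931104

φ(13) = 13 − 1 = 12.
φ(107) = 107 − 1 = 106.
φ(733) = 733 − 1 = 732.
Multiply: 12 · 106 · 732 = 931104.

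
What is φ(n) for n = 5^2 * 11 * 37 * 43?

302400

φ(5^2) = 5^1·(5−1) = 5·4 = 20.
φ(11) = 11 − 1 = 10.
φ(37) = 37 − 1 = 36.
φ(43) = 43 − 1 = 42.
Since φ is multiplicative, φ(437525) = 20 · 10 · 36 · 42 = 302400.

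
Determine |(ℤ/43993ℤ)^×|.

40320

Prime factorization: 43993 = 29 × 37 × 41.
φ(43993) = 43993 · (1 − 1/29) · (1 − 1/37) · (1 − 1/41)
       = 43993 · 40320/43993 = 40320.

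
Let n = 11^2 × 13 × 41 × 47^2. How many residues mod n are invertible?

φ(11^2) = 11^2 − 11^1 = 121 − 11 = 110.
φ(13) = 13 − 1 = 12.
φ(41) = 41 − 1 = 40.
φ(47^2) = 47^2 − 47^1 = 2209 − 47 = 2162.
φ(142465037) = 110 × 12 × 40 × 2162 = 114153600.

114153600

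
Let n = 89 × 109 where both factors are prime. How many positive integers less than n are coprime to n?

φ(89) = 89 − 1 = 88.
φ(109) = 109 − 1 = 108.
Since φ is multiplicative, φ(9701) = 88 · 108 = 9504.

9504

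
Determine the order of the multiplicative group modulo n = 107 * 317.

33496

φ(33919) = 33919 · (1 − 1/107) · (1 − 1/317)
       = 33919 · 33496/33919 = 33496.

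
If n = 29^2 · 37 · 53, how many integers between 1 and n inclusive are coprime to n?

φ(29^2) = 29^2 − 29^1 = 841 − 29 = 812.
φ(37) = 37 − 1 = 36.
φ(53) = 53 − 1 = 52.
Since φ is multiplicative, φ(1649201) = 812 · 36 · 52 = 1520064.

1520064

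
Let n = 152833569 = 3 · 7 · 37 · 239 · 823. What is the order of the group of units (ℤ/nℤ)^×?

φ(152833569) = 152833569 · (1 − 1/3) · (1 − 1/7) · (1 − 1/37) · (1 − 1/239) · (1 − 1/823)
       = 152833569 · 84514752/152833569 = 84514752.

84514752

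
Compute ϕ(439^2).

192282

φ(439^2) = 439^1·(439−1) = 439·438 = 192282.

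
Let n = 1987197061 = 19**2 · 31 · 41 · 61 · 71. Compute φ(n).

1723680000

φ(19^2) = 19^1·(19−1) = 19·18 = 342.
φ(31) = 31 − 1 = 30.
φ(41) = 41 − 1 = 40.
φ(61) = 61 − 1 = 60.
φ(71) = 71 − 1 = 70.
Since φ is multiplicative, φ(1987197061) = 342 · 30 · 40 · 60 · 70 = 1723680000.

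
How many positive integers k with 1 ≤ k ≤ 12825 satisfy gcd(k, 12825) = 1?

6480

First factor: 12825 = 3**3 · 5**2 · 19.
φ(12825) = 12825 · (1 − 1/3) · (1 − 1/5) · (1 − 1/19)
       = 12825 · 144/285 = 6480.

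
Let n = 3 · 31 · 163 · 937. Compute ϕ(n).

9097920

φ(3) = 3 − 1 = 2.
φ(31) = 31 − 1 = 30.
φ(163) = 163 − 1 = 162.
φ(937) = 937 − 1 = 936.
Since φ is multiplicative, φ(14203983) = 2 · 30 · 162 · 936 = 9097920.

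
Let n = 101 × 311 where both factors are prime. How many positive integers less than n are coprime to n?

31000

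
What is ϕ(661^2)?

φ(661^2) = 661^2 − 661^1 = 436921 − 661 = 436260.

436260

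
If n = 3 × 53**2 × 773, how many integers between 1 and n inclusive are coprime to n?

φ(6514071) = 6514071 · (1 − 1/3) · (1 − 1/53) · (1 − 1/773)
       = 6514071 · 80288/122907 = 4255264.

4255264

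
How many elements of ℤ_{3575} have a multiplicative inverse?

2400

First factor: 3575 = 5^2 · 11 · 13.
φ(5^2) = 5^1·(5−1) = 5·4 = 20.
φ(11) = 11 − 1 = 10.
φ(13) = 13 − 1 = 12.
Since φ is multiplicative, φ(3575) = 20 · 10 · 12 = 2400.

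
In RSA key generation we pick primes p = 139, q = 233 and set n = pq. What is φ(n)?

32016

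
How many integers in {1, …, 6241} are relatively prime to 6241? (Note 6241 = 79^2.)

6162

φ(6241) = 6241 · (1 − 1/79)
       = 6241 · 78/79 = 6162.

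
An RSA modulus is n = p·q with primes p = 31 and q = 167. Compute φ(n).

4980

For distinct primes, φ(pq) = (p−1)(q−1) = 30 × 166 = 4980.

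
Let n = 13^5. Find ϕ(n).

342732

φ(13^5) = 13^5 − 13^4 = 371293 − 28561 = 342732.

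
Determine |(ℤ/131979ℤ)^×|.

80640

First factor: 131979 = 3 * 29 * 37 * 41.
φ(3) = 3 − 1 = 2.
φ(29) = 29 − 1 = 28.
φ(37) = 37 − 1 = 36.
φ(41) = 41 − 1 = 40.
φ(131979) = 2 × 28 × 36 × 40 = 80640.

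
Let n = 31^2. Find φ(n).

930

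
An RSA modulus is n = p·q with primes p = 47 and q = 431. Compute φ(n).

For distinct primes, φ(pq) = (p−1)(q−1) = 46 × 430 = 19780.

19780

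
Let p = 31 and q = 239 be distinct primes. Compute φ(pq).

7140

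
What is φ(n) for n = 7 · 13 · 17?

1152

φ(1547) = 1547 · (1 − 1/7) · (1 − 1/13) · (1 − 1/17)
       = 1547 · 1152/1547 = 1152.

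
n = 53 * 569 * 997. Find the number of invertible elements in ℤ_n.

29417856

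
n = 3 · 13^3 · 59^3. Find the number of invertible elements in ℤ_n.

φ(3) = 3 − 1 = 2.
φ(13^3) = 13^3 − 13^2 = 2197 − 169 = 2028.
φ(59^3) = 59^3 − 59^2 = 205379 − 3481 = 201898.
φ(1353652989) = 2 × 2028 × 201898 = 818898288.

818898288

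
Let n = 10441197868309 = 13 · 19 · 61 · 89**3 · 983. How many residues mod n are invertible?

φ(10441197868309) = 10441197868309 · (1 − 1/13) · (1 − 1/19) · (1 − 1/61) · (1 − 1/89) · (1 − 1/983)
       = 10441197868309 · 1119951360/1318166629 = 8871134722560.

8871134722560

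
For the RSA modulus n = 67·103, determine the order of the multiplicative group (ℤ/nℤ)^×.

6732

φ(6901) = 6901 · (1 − 1/67) · (1 − 1/103)
       = 6901 · 6732/6901 = 6732.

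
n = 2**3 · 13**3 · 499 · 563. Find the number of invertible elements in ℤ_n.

2270354112

φ(4937748712) = 4937748712 · (1 − 1/2) · (1 − 1/13) · (1 − 1/499) · (1 − 1/563)
       = 4937748712 · 3358512/7304362 = 2270354112.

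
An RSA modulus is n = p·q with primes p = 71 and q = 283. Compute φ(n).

19740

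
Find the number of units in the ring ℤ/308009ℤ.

Prime factorization: 308009 = 13 · 19 · 29 · 43.
φ(13) = 13 − 1 = 12.
φ(19) = 19 − 1 = 18.
φ(29) = 29 − 1 = 28.
φ(43) = 43 − 1 = 42.
Since φ is multiplicative, φ(308009) = 12 · 18 · 28 · 42 = 254016.

254016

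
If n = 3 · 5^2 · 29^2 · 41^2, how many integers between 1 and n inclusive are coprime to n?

φ(106029075) = 106029075 · (1 − 1/3) · (1 − 1/5) · (1 − 1/29) · (1 − 1/41)
       = 106029075 · 8960/17835 = 53267200.

53267200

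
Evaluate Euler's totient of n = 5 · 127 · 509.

256032

φ(5) = 5 − 1 = 4.
φ(127) = 127 − 1 = 126.
φ(509) = 509 − 1 = 508.
Multiply: 4 · 126 · 508 = 256032.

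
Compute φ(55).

40

Factor 55: 55 = 5 · 11.
φ(55) = 55 · (1 − 1/5) · (1 − 1/11)
       = 55 · 40/55 = 40.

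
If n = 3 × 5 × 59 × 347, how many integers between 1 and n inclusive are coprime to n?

φ(307095) = 307095 · (1 − 1/3) · (1 − 1/5) · (1 − 1/59) · (1 − 1/347)
       = 307095 · 160544/307095 = 160544.

160544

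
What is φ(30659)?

First factor: 30659 = 23 * 31 * 43.
φ(23) = 23 − 1 = 22.
φ(31) = 31 − 1 = 30.
φ(43) = 43 − 1 = 42.
Multiply: 22 · 30 · 42 = 27720.

27720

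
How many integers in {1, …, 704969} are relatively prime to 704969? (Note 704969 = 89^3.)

697048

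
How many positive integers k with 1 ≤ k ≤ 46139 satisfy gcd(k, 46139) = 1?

Prime factorization: 46139 = 29 * 37 * 43.
φ(46139) = 46139 · (1 − 1/29) · (1 − 1/37) · (1 − 1/43)
       = 46139 · 42336/46139 = 42336.

42336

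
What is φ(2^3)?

φ(2^3) = 2^3 − 2^2 = 8 − 4 = 4.

4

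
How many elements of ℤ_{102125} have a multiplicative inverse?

102125 = 5**3 × 19 × 43.
φ(5^3) = 5^3 − 5^2 = 125 − 25 = 100.
φ(19) = 19 − 1 = 18.
φ(43) = 43 − 1 = 42.
Since φ is multiplicative, φ(102125) = 100 · 18 · 42 = 75600.

75600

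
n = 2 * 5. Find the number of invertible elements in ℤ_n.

φ(10) = 10 · (1 − 1/2) · (1 − 1/5)
       = 10 · 4/10 = 4.

4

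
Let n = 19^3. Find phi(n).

φ(6859) = 6859 · (1 − 1/19)
       = 6859 · 18/19 = 6498.

6498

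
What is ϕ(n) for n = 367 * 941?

φ(367) = 367 − 1 = 366.
φ(941) = 941 − 1 = 940.
Multiply: 366 · 940 = 344040.

344040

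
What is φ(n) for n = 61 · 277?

16560

φ(61) = 61 − 1 = 60.
φ(277) = 277 − 1 = 276.
Multiply: 60 · 276 = 16560.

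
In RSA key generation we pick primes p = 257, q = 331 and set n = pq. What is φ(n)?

φ(n) = (p − 1)(q − 1) = (257−1)(331−1) = 256·330 = 84480.

84480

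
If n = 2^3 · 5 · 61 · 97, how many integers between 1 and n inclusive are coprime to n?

φ(2^3) = 2^3 − 2^2 = 8 − 4 = 4.
φ(5) = 5 − 1 = 4.
φ(61) = 61 − 1 = 60.
φ(97) = 97 − 1 = 96.
Since φ is multiplicative, φ(236680) = 4 · 4 · 60 · 96 = 92160.

92160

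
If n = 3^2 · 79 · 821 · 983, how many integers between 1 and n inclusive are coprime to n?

376852320

φ(3^2) = 3^1·(3−1) = 3·2 = 6.
φ(79) = 79 − 1 = 78.
φ(821) = 821 − 1 = 820.
φ(983) = 983 − 1 = 982.
Multiply: 6 · 78 · 820 · 982 = 376852320.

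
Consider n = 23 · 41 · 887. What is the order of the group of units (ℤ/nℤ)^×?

779680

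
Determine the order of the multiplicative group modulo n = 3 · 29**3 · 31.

φ(3) = 3 − 1 = 2.
φ(29^3) = 29^3 − 29^2 = 24389 − 841 = 23548.
φ(31) = 31 − 1 = 30.
Multiply: 2 · 23548 · 30 = 1412880.

1412880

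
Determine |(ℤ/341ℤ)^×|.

Factor 341: 341 = 11 × 31.
φ(341) = 341 · (1 − 1/11) · (1 − 1/31)
       = 341 · 300/341 = 300.

300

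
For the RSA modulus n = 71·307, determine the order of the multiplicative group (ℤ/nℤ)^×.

φ(pq) = (p−1)(q−1) = 70 · 306 = 21420.

21420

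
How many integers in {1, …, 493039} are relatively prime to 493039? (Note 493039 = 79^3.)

φ(79^3) = 79^3 − 79^2 = 493039 − 6241 = 486798.

486798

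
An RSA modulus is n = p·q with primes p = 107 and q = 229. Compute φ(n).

For distinct primes, φ(pq) = (p−1)(q−1) = 106 × 228 = 24168.

24168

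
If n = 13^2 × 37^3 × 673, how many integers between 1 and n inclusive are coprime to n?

5166540288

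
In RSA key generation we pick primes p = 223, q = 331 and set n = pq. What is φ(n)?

73260

For distinct primes, φ(pq) = (p−1)(q−1) = 222 × 330 = 73260.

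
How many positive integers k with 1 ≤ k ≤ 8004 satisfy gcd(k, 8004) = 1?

Prime factorization: 8004 = 2^2 × 3 × 23 × 29.
φ(2^2) = 2^2 − 2^1 = 4 − 2 = 2.
φ(3) = 3 − 1 = 2.
φ(23) = 23 − 1 = 22.
φ(29) = 29 − 1 = 28.
Since φ is multiplicative, φ(8004) = 2 · 2 · 22 · 28 = 2464.

2464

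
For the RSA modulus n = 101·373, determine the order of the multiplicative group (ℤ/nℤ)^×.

37200

φ(37673) = 37673 · (1 − 1/101) · (1 − 1/373)
       = 37673 · 37200/37673 = 37200.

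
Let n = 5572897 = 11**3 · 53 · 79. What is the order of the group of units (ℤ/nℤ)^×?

4907760

φ(5572897) = 5572897 · (1 − 1/11) · (1 − 1/53) · (1 − 1/79)
       = 5572897 · 40560/46057 = 4907760.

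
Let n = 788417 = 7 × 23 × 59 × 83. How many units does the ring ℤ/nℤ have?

627792

φ(788417) = 788417 · (1 − 1/7) · (1 − 1/23) · (1 − 1/59) · (1 − 1/83)
       = 788417 · 627792/788417 = 627792.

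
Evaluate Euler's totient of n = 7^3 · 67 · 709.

φ(7^3) = 7^2·(7−1) = 49·6 = 294.
φ(67) = 67 − 1 = 66.
φ(709) = 709 − 1 = 708.
Multiply: 294 · 66 · 708 = 13738032.

13738032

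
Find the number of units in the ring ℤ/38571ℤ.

Factor 38571: 38571 = 3 · 13 · 23 · 43.
φ(3) = 3 − 1 = 2.
φ(13) = 13 − 1 = 12.
φ(23) = 23 − 1 = 22.
φ(43) = 43 − 1 = 42.
Multiply: 2 · 12 · 22 · 42 = 22176.

22176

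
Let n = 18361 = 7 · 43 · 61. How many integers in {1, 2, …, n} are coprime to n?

φ(7) = 7 − 1 = 6.
φ(43) = 43 − 1 = 42.
φ(61) = 61 − 1 = 60.
φ(18361) = 6 × 42 × 60 = 15120.

15120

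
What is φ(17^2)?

φ(17^2) = 17^1·(17−1) = 17·16 = 272.

272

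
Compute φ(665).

432

665 = 5 · 7 · 19.
φ(665) = 665 · (1 − 1/5) · (1 − 1/7) · (1 − 1/19)
       = 665 · 432/665 = 432.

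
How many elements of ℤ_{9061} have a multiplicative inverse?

Prime factorization: 9061 = 13 * 17 * 41.
φ(9061) = 9061 · (1 − 1/13) · (1 − 1/17) · (1 − 1/41)
       = 9061 · 7680/9061 = 7680.

7680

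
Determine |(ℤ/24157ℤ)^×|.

18816

24157 = 7^2 · 17 · 29.
φ(7^2) = 7^2 − 7^1 = 49 − 7 = 42.
φ(17) = 17 − 1 = 16.
φ(29) = 29 − 1 = 28.
φ(24157) = 42 × 16 × 28 = 18816.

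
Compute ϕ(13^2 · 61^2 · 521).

296899200

φ(13^2) = 13^2 − 13^1 = 169 − 13 = 156.
φ(61^2) = 61^1·(61−1) = 61·60 = 3660.
φ(521) = 521 − 1 = 520.
φ(327630329) = 156 × 3660 × 520 = 296899200.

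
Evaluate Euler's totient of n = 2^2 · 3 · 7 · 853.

20448

φ(2^2) = 2^2 − 2^1 = 4 − 2 = 2.
φ(3) = 3 − 1 = 2.
φ(7) = 7 − 1 = 6.
φ(853) = 853 − 1 = 852.
Multiply: 2 · 2 · 6 · 852 = 20448.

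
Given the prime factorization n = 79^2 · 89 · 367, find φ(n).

φ(203849783) = 203849783 · (1 − 1/79) · (1 − 1/89) · (1 − 1/367)
       = 203849783 · 2512224/2580377 = 198465696.

198465696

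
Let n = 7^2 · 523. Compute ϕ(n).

φ(7^2) = 7^2 − 7^1 = 49 − 7 = 42.
φ(523) = 523 − 1 = 522.
Multiply: 42 · 522 = 21924.

21924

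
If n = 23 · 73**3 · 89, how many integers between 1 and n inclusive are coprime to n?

φ(23) = 23 − 1 = 22.
φ(73^3) = 73^2·(73−1) = 5329·72 = 383688.
φ(89) = 89 − 1 = 88.
Since φ is multiplicative, φ(796317799) = 22 · 383688 · 88 = 742819968.

742819968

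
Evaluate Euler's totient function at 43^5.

143589642

φ(147008443) = 147008443 · (1 − 1/43)
       = 147008443 · 42/43 = 143589642.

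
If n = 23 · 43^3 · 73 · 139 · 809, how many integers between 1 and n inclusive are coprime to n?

13716137369088

φ(15011337342103) = 15011337342103 · (1 − 1/23) · (1 − 1/43) · (1 − 1/73) · (1 − 1/139) · (1 − 1/809)
       = 15011337342103 · 7418138112/8118624847 = 13716137369088.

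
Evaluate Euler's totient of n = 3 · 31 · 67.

3960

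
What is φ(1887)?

1887 = 3 · 17 · 37.
φ(1887) = 1887 · (1 − 1/3) · (1 − 1/17) · (1 − 1/37)
       = 1887 · 1152/1887 = 1152.

1152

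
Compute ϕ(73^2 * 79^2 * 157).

5052445632

φ(73^2) = 73^1·(73−1) = 73·72 = 5256.
φ(79^2) = 79^1·(79−1) = 79·78 = 6162.
φ(157) = 157 − 1 = 156.
Since φ is multiplicative, φ(5221551373) = 5256 · 6162 · 156 = 5052445632.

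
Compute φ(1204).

504

1204 = 2^2 × 7 × 43.
φ(2^2) = 2^2 − 2^1 = 4 − 2 = 2.
φ(7) = 7 − 1 = 6.
φ(43) = 43 − 1 = 42.
Multiply: 2 · 6 · 42 = 504.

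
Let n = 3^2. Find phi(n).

6

φ(3^2) = 3^2 − 3^1 = 9 − 3 = 6.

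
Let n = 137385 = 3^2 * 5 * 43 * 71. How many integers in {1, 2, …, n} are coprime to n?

φ(3^2) = 3^1·(3−1) = 3·2 = 6.
φ(5) = 5 − 1 = 4.
φ(43) = 43 − 1 = 42.
φ(71) = 71 − 1 = 70.
Since φ is multiplicative, φ(137385) = 6 · 4 · 42 · 70 = 70560.

70560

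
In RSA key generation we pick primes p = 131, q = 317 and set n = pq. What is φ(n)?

41080

φ(n) = (p − 1)(q − 1) = (131−1)(317−1) = 130·316 = 41080.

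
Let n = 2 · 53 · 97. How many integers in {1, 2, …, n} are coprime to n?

4992

φ(2) = 2 − 1 = 1.
φ(53) = 53 − 1 = 52.
φ(97) = 97 − 1 = 96.
φ(10282) = 1 × 52 × 96 = 4992.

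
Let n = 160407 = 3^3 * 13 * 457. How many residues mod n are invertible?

98496

φ(3^3) = 3^3 − 3^2 = 27 − 9 = 18.
φ(13) = 13 − 1 = 12.
φ(457) = 457 − 1 = 456.
Since φ is multiplicative, φ(160407) = 18 · 12 · 456 = 98496.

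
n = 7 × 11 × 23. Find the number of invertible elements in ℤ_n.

φ(7) = 7 − 1 = 6.
φ(11) = 11 − 1 = 10.
φ(23) = 23 − 1 = 22.
Since φ is multiplicative, φ(1771) = 6 · 10 · 22 = 1320.

1320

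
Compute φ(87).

Factor 87: 87 = 3 · 29.
φ(87) = 87 · (1 − 1/3) · (1 − 1/29)
       = 87 · 56/87 = 56.

56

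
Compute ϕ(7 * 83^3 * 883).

φ(3534215447) = 3534215447 · (1 − 1/7) · (1 − 1/83) · (1 − 1/883)
       = 3534215447 · 433944/513023 = 2989440216.

2989440216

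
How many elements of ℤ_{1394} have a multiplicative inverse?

Prime factorization: 1394 = 2 × 17 × 41.
φ(1394) = 1394 · (1 − 1/2) · (1 − 1/17) · (1 − 1/41)
       = 1394 · 640/1394 = 640.

640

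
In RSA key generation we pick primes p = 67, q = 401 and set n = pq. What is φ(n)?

φ(n) = (p − 1)(q − 1) = (67−1)(401−1) = 66·400 = 26400.

26400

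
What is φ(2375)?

1800

Prime factorization: 2375 = 5^3 · 19.
φ(5^3) = 5^2·(5−1) = 25·4 = 100.
φ(19) = 19 − 1 = 18.
Multiply: 100 · 18 = 1800.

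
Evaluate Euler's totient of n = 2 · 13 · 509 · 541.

3291840

φ(7159594) = 7159594 · (1 − 1/2) · (1 − 1/13) · (1 − 1/509) · (1 − 1/541)
       = 7159594 · 3291840/7159594 = 3291840.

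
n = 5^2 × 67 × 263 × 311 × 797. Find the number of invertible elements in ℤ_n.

φ(5^2) = 5^1·(5−1) = 5·4 = 20.
φ(67) = 67 − 1 = 66.
φ(263) = 263 − 1 = 262.
φ(311) = 311 − 1 = 310.
φ(797) = 797 − 1 = 796.
Multiply: 20 · 66 · 262 · 310 · 796 = 85339478400.

85339478400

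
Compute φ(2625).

1200

2625 = 3 · 5^3 · 7.
φ(3) = 3 − 1 = 2.
φ(5^3) = 5^2·(5−1) = 25·4 = 100.
φ(7) = 7 − 1 = 6.
Multiply: 2 · 100 · 6 = 1200.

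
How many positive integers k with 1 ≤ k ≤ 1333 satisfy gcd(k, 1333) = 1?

1260

First factor: 1333 = 31 · 43.
φ(1333) = 1333 · (1 − 1/31) · (1 − 1/43)
       = 1333 · 1260/1333 = 1260.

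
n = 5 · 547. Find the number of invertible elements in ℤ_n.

φ(5) = 5 − 1 = 4.
φ(547) = 547 − 1 = 546.
Since φ is multiplicative, φ(2735) = 4 · 546 = 2184.

2184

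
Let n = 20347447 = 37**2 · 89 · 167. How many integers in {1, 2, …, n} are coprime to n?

φ(37^2) = 37^2 − 37^1 = 1369 − 37 = 1332.
φ(89) = 89 − 1 = 88.
φ(167) = 167 − 1 = 166.
Multiply: 1332 · 88 · 166 = 19457856.

19457856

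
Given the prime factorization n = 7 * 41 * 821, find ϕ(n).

196800

φ(7) = 7 − 1 = 6.
φ(41) = 41 − 1 = 40.
φ(821) = 821 − 1 = 820.
Multiply: 6 · 40 · 820 = 196800.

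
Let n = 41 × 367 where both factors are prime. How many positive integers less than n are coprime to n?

14640

φ(15047) = 15047 · (1 − 1/41) · (1 − 1/367)
       = 15047 · 14640/15047 = 14640.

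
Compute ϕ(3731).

3731 = 7 · 13 · 41.
φ(3731) = 3731 · (1 − 1/7) · (1 − 1/13) · (1 − 1/41)
       = 3731 · 2880/3731 = 2880.

2880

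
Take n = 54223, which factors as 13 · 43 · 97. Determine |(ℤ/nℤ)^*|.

48384

φ(54223) = 54223 · (1 − 1/13) · (1 − 1/43) · (1 − 1/97)
       = 54223 · 48384/54223 = 48384.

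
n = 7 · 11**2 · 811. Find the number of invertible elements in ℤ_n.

φ(7) = 7 − 1 = 6.
φ(11^2) = 11^2 − 11^1 = 121 − 11 = 110.
φ(811) = 811 − 1 = 810.
Since φ is multiplicative, φ(686917) = 6 · 110 · 810 = 534600.

534600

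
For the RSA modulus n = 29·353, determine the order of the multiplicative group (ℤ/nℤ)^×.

φ(29) = 29 − 1 = 28.
φ(353) = 353 − 1 = 352.
φ(10237) = 28 × 352 = 9856.

9856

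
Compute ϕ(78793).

60480

First factor: 78793 = 11 · 13 · 19 · 29.
φ(11) = 11 − 1 = 10.
φ(13) = 13 − 1 = 12.
φ(19) = 19 − 1 = 18.
φ(29) = 29 − 1 = 28.
Multiply: 10 · 12 · 18 · 28 = 60480.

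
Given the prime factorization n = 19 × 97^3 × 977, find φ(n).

φ(19) = 19 − 1 = 18.
φ(97^3) = 97^2·(97−1) = 9409·96 = 903264.
φ(977) = 977 − 1 = 976.
φ(16941948899) = 18 × 903264 × 976 = 15868541952.

15868541952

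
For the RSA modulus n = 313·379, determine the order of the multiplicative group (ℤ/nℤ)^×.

117936

φ(118627) = 118627 · (1 − 1/313) · (1 − 1/379)
       = 118627 · 117936/118627 = 117936.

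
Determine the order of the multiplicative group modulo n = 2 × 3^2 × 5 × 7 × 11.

φ(2) = 2 − 1 = 1.
φ(3^2) = 3^2 − 3^1 = 9 − 3 = 6.
φ(5) = 5 − 1 = 4.
φ(7) = 7 − 1 = 6.
φ(11) = 11 − 1 = 10.
Multiply: 1 · 6 · 4 · 6 · 10 = 1440.

1440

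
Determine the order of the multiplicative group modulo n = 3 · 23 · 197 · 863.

7433888

φ(11730759) = 11730759 · (1 − 1/3) · (1 − 1/23) · (1 − 1/197) · (1 − 1/863)
       = 11730759 · 7433888/11730759 = 7433888.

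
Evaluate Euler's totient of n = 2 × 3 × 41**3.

134480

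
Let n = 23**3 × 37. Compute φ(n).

φ(23^3) = 23^3 − 23^2 = 12167 − 529 = 11638.
φ(37) = 37 − 1 = 36.
φ(450179) = 11638 × 36 = 418968.

418968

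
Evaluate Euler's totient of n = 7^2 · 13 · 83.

41328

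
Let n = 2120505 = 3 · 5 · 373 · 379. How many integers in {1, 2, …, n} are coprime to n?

1124928

φ(3) = 3 − 1 = 2.
φ(5) = 5 − 1 = 4.
φ(373) = 373 − 1 = 372.
φ(379) = 379 − 1 = 378.
Since φ is multiplicative, φ(2120505) = 2 · 4 · 372 · 378 = 1124928.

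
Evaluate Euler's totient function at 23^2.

506

φ(529) = 529 · (1 − 1/23)
       = 529 · 22/23 = 506.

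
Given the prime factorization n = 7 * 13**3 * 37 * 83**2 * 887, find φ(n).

φ(3477039509489) = 3477039509489 · (1 − 1/7) · (1 − 1/13) · (1 − 1/37) · (1 − 1/83) · (1 − 1/887)
       = 3477039509489 · 188313984/247881907 = 2641480253568.

2641480253568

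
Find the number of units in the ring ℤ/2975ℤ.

Factor 2975: 2975 = 5^2 * 7 * 17.
φ(2975) = 2975 · (1 − 1/5) · (1 − 1/7) · (1 − 1/17)
       = 2975 · 384/595 = 1920.

1920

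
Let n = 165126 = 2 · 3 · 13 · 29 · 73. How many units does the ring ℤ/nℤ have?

φ(2) = 2 − 1 = 1.
φ(3) = 3 − 1 = 2.
φ(13) = 13 − 1 = 12.
φ(29) = 29 − 1 = 28.
φ(73) = 73 − 1 = 72.
Since φ is multiplicative, φ(165126) = 1 · 2 · 12 · 28 · 72 = 48384.

48384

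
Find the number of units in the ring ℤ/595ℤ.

595 = 5 × 7 × 17.
φ(595) = 595 · (1 − 1/5) · (1 − 1/7) · (1 − 1/17)
       = 595 · 384/595 = 384.

384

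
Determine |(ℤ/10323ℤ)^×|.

6480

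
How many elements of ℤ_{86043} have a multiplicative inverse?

51744

First factor: 86043 = 3 × 23 × 29 × 43.
φ(3) = 3 − 1 = 2.
φ(23) = 23 − 1 = 22.
φ(29) = 29 − 1 = 28.
φ(43) = 43 − 1 = 42.
φ(86043) = 2 × 22 × 28 × 42 = 51744.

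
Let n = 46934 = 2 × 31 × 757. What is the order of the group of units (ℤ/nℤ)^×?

φ(2) = 2 − 1 = 1.
φ(31) = 31 − 1 = 30.
φ(757) = 757 − 1 = 756.
φ(46934) = 1 × 30 × 756 = 22680.

22680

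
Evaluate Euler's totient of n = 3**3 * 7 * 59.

φ(3^3) = 3^2·(3−1) = 9·2 = 18.
φ(7) = 7 − 1 = 6.
φ(59) = 59 − 1 = 58.
Multiply: 18 · 6 · 58 = 6264.

6264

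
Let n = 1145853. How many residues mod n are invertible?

719280

First factor: 1145853 = 3^3 × 31 × 37^2.
φ(1145853) = 1145853 · (1 − 1/3) · (1 − 1/31) · (1 − 1/37)
       = 1145853 · 2160/3441 = 719280.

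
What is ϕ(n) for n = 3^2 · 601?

3600

φ(3^2) = 3^2 − 3^1 = 9 − 3 = 6.
φ(601) = 601 − 1 = 600.
φ(5409) = 6 × 600 = 3600.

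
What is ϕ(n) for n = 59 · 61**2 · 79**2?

1308069360

φ(1370142899) = 1370142899 · (1 − 1/59) · (1 − 1/61) · (1 − 1/79)
       = 1370142899 · 271440/284321 = 1308069360.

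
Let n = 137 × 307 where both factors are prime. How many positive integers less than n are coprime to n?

41616

φ(42059) = 42059 · (1 − 1/137) · (1 − 1/307)
       = 42059 · 41616/42059 = 41616.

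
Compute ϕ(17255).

17255 = 5 × 7 × 17 × 29.
φ(17255) = 17255 · (1 − 1/5) · (1 − 1/7) · (1 − 1/17) · (1 − 1/29)
       = 17255 · 10752/17255 = 10752.

10752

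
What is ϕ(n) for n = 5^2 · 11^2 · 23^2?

φ(1600225) = 1600225 · (1 − 1/5) · (1 − 1/11) · (1 − 1/23)
       = 1600225 · 880/1265 = 1113200.

1113200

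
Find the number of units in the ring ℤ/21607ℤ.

19200

21607 = 17 · 31 · 41.
φ(17) = 17 − 1 = 16.
φ(31) = 31 − 1 = 30.
φ(41) = 41 − 1 = 40.
Since φ is multiplicative, φ(21607) = 16 · 30 · 40 = 19200.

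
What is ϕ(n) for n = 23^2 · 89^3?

φ(372928601) = 372928601 · (1 − 1/23) · (1 − 1/89)
       = 372928601 · 1936/2047 = 352706288.

352706288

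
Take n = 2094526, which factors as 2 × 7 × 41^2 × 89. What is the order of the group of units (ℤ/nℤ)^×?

865920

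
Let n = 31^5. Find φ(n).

27705630

φ(28629151) = 28629151 · (1 − 1/31)
       = 28629151 · 30/31 = 27705630.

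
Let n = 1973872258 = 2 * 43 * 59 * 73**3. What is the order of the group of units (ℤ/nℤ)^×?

934663968

φ(2) = 2 − 1 = 1.
φ(43) = 43 − 1 = 42.
φ(59) = 59 − 1 = 58.
φ(73^3) = 73^3 − 73^2 = 389017 − 5329 = 383688.
Since φ is multiplicative, φ(1973872258) = 1 · 42 · 58 · 383688 = 934663968.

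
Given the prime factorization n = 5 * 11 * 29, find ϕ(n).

1120

φ(5) = 5 − 1 = 4.
φ(11) = 11 − 1 = 10.
φ(29) = 29 − 1 = 28.
Since φ is multiplicative, φ(1595) = 4 · 10 · 28 = 1120.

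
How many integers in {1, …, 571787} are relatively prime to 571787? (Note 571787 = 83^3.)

564898

φ(571787) = 571787 · (1 − 1/83)
       = 571787 · 82/83 = 564898.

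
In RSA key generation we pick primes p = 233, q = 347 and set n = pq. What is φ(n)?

80272

φ(80851) = 80851 · (1 − 1/233) · (1 − 1/347)
       = 80851 · 80272/80851 = 80272.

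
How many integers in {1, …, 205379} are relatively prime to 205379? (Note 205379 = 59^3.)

201898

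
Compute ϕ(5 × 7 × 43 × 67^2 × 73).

φ(493183985) = 493183985 · (1 − 1/5) · (1 − 1/7) · (1 − 1/43) · (1 − 1/67) · (1 − 1/73)
       = 493183985 · 4790016/7360955 = 320931072.

320931072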